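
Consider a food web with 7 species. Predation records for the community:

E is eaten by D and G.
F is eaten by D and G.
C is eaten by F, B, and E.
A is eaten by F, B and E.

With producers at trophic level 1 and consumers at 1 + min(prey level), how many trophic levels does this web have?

3

Producers (level 1): A, C.
Following each consumer down to its lowest-level prey: A → E → D (levels 1 through 3).
All prey of D (E 2, F 2) are at level 2 or above, so D is at level 1 + 2 = 3.
Every consumer has at least one prey at level 2 or below, so none exceeds level 3.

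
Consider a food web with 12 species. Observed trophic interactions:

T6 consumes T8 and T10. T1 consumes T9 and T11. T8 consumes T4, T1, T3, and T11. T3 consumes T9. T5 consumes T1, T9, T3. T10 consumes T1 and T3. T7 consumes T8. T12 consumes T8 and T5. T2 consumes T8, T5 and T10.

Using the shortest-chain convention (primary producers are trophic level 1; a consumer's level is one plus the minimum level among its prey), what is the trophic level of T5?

Trophic level 2

T9 is a producer → level 1.
T5 eats T9 → level 2.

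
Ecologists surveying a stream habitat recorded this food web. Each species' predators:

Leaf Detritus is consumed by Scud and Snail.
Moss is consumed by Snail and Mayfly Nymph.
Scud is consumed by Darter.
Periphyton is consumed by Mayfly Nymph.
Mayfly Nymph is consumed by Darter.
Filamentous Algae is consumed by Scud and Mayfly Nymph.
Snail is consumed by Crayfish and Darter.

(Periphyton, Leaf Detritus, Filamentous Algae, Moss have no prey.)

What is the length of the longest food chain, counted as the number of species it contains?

3 species

One longest chain: Leaf Detritus → Snail → Crayfish.
It has 3 species and 2 links.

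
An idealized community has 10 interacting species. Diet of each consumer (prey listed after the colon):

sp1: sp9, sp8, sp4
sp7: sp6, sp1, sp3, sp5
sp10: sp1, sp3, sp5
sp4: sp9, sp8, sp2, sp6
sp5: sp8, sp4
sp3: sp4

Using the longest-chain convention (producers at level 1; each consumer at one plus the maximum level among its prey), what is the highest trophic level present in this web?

4

Producers (level 1): sp9, sp8, sp2, sp6.
sp9 → sp4 → sp1 → sp10 gives sp10 level 4.
No species has a prey at level 4, so no species reaches level 5.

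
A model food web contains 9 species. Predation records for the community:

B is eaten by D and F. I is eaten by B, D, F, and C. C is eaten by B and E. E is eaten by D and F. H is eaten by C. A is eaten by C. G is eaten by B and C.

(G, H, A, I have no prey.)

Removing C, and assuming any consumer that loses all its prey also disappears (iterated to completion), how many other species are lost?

1

Remove C.
Round 1: E (all prey gone) → extinct.
No further losses. Total secondary extinctions: 1.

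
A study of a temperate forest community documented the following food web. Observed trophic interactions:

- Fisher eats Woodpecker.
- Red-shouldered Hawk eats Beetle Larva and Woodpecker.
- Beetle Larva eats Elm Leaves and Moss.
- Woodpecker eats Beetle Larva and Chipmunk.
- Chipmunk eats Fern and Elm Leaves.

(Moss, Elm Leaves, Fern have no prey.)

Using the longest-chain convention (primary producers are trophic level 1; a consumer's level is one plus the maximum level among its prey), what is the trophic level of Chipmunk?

Trophic level 2

Elm Leaves is a producer → level 1.
Chipmunk eats Elm Leaves (level 1); other prey at levels: Fern 1 → level 2.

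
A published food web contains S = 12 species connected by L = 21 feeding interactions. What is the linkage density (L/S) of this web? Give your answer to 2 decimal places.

L/S = 1.75

There are L = 21 links among S = 12 species.
L/S = 21/12 = 1.7500 ≈ 1.75.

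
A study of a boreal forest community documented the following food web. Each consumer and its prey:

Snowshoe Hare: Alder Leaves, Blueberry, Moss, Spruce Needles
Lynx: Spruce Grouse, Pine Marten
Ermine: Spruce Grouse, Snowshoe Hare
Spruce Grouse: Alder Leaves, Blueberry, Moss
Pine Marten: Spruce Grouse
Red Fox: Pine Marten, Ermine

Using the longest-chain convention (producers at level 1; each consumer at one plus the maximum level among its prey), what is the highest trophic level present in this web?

Producers (level 1): Alder Leaves, Blueberry, Moss, Spruce Needles.
Alder Leaves → Spruce Grouse → Pine Marten → Red Fox gives Red Fox level 4.
No species has a prey at level 4, so no species reaches level 5.

4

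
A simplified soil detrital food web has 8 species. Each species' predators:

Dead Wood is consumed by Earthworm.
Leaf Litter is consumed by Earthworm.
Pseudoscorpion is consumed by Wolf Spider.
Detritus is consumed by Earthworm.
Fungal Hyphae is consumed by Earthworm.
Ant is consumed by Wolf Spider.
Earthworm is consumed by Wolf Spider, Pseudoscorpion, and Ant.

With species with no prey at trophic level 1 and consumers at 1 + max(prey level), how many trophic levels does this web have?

Basal resources (level 1): Leaf Litter, Detritus, Dead Wood, Fungal Hyphae.
Leaf Litter → Earthworm → Ant → Wolf Spider gives Wolf Spider level 4.
No species has a prey at level 4, so no species reaches level 5.

4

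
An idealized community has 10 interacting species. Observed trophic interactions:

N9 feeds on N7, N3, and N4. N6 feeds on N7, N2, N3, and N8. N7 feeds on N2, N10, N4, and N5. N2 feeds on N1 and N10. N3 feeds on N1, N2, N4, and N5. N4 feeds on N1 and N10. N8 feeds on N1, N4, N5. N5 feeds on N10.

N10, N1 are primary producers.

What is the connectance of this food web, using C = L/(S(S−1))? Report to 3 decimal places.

C = 0.256

The web has S = 10 species and L = 23 feeding links.
C = L / (S(S−1)) = 23 / 90 = 0.2556 ≈ 0.256.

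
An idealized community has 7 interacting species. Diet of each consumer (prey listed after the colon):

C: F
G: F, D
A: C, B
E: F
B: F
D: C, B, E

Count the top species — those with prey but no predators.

Top species (has prey, but nothing eats it): A, G.
Count: 2.

2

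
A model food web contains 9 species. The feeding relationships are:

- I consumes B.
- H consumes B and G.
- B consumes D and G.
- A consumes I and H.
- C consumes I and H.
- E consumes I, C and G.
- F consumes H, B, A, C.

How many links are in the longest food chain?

One longest chain: D → B → I → C → E.
It has 5 species and 4 links.

4 links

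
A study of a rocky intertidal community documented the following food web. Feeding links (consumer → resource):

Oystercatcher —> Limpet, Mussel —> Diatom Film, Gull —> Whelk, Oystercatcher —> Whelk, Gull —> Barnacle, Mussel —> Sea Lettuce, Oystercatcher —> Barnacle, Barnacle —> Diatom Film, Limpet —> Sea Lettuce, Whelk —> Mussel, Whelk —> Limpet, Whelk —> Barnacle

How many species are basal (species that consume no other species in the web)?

2

Basal species (no prey listed): Sea Lettuce, Diatom Film.
Count: 2.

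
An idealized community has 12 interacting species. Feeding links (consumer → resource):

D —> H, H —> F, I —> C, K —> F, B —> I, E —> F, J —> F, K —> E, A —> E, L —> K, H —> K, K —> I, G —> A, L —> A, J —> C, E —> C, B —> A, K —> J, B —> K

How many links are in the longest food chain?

4 links

One longest chain: C → I → K → H → D.
It has 5 species and 4 links.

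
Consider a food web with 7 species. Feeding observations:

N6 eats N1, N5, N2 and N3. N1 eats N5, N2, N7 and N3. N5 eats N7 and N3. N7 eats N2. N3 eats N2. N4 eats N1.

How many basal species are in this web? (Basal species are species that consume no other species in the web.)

1

Basal species (no prey listed): N2.
Count: 1.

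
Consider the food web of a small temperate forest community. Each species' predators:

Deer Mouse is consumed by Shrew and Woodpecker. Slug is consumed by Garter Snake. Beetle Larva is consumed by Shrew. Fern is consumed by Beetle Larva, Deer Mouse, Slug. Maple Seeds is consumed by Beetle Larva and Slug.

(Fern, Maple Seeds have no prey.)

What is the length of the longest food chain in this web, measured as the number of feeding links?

One longest chain: Fern → Deer Mouse → Woodpecker.
It has 3 species and 2 links.

2 links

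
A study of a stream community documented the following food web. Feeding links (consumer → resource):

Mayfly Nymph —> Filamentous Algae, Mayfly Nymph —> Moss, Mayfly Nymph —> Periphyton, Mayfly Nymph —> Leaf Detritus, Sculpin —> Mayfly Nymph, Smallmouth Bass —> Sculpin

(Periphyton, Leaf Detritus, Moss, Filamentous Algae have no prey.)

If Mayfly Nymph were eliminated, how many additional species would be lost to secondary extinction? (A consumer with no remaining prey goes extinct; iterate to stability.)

2

Remove Mayfly Nymph.
Round 1: Sculpin (all prey gone) → extinct.
Round 2: Smallmouth Bass (all prey gone) → extinct.
No further losses. Total secondary extinctions: 2.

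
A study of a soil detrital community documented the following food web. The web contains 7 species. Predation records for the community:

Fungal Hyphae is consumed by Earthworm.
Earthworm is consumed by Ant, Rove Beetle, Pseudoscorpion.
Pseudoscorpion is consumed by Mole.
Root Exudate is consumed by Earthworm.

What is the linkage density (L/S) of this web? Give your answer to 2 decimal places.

L/S = 0.86

There are L = 6 links among S = 7 species.
L/S = 6/7 = 0.8571 ≈ 0.86.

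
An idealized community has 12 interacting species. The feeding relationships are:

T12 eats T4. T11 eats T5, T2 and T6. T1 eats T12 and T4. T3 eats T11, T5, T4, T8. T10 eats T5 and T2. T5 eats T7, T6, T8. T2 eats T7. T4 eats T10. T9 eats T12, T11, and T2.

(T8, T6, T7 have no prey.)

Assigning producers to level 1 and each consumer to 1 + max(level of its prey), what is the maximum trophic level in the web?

6

Producers (level 1): T8, T6, T7.
T8 → T5 → T10 → T4 → T12 → T1 gives T1 level 6.
No species has a prey at level 6, so no species reaches level 7.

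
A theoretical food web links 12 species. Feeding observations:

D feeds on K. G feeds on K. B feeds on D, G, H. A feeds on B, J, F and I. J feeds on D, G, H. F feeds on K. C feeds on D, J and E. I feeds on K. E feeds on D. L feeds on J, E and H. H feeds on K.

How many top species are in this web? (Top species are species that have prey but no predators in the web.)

3

Top species (has prey, but nothing eats it): A, C, L.
Count: 3.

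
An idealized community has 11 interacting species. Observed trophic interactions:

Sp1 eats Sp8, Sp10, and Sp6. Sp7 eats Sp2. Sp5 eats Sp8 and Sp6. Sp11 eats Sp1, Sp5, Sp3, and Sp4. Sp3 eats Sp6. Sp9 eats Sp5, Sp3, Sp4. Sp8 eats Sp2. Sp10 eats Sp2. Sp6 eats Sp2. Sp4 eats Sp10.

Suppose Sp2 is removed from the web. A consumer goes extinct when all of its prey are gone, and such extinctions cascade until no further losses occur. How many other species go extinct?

10

Remove Sp2.
Round 1: Sp10 (all prey gone), Sp8 (all prey gone), Sp6 (all prey gone), Sp7 (all prey gone) → extinct.
Round 2: Sp4 (all prey gone), Sp3 (all prey gone), Sp5 (all prey gone), Sp1 (all prey gone) → extinct.
Round 3: Sp9 (all prey gone), Sp11 (all prey gone) → extinct.
No further losses. Total secondary extinctions: 10.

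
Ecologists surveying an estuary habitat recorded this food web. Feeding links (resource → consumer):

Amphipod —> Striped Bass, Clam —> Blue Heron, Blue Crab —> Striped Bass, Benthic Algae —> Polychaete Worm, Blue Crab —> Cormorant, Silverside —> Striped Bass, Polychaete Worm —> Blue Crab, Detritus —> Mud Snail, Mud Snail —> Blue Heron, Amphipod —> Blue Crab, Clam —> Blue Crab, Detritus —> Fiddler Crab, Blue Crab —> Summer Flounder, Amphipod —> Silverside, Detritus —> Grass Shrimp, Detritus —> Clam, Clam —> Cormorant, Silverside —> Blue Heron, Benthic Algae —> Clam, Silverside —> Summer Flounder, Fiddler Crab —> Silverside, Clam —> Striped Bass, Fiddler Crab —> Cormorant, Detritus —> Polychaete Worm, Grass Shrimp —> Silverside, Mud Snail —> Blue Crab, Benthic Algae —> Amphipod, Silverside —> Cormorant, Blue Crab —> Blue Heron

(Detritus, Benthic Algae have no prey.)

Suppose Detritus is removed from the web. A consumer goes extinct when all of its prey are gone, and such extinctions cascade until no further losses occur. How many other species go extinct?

3

Remove Detritus.
Round 1: Mud Snail (all prey gone), Fiddler Crab (all prey gone), Grass Shrimp (all prey gone) → extinct.
No further losses. Total secondary extinctions: 3.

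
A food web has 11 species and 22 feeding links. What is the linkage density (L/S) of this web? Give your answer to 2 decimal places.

There are L = 22 links among S = 11 species.
L/S = 22/11 = 2.0000 ≈ 2.00.

L/S = 2.00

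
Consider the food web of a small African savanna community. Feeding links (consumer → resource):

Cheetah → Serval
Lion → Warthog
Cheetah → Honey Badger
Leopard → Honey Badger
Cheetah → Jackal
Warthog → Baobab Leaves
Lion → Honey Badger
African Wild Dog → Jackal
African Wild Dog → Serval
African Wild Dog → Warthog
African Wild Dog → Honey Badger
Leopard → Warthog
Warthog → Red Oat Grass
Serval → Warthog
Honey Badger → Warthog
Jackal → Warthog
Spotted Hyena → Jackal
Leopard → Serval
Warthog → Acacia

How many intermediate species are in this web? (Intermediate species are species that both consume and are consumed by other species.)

4

Intermediate species (has both prey and predators): Warthog, Jackal, Serval, Honey Badger.
Count: 4.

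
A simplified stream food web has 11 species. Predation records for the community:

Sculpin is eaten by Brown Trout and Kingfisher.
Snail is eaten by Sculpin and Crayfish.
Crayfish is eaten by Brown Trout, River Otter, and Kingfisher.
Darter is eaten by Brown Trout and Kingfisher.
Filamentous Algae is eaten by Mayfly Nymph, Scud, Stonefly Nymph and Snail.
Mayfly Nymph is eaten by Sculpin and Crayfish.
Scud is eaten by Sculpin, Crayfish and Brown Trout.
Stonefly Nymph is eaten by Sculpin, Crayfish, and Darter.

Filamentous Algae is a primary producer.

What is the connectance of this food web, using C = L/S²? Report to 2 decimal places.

C = 0.17

The web has S = 11 species and L = 21 feeding links.
C = L / S² = 21 / 121 = 0.1736 ≈ 0.17.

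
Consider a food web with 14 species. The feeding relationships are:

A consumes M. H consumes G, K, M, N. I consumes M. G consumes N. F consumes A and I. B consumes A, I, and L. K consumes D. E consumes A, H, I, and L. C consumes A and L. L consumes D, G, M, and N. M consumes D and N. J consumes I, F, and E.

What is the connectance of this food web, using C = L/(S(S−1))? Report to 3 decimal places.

C = 0.154

The web has S = 14 species and L = 28 feeding links.
C = L / (S(S−1)) = 28 / 182 = 0.1538 ≈ 0.154.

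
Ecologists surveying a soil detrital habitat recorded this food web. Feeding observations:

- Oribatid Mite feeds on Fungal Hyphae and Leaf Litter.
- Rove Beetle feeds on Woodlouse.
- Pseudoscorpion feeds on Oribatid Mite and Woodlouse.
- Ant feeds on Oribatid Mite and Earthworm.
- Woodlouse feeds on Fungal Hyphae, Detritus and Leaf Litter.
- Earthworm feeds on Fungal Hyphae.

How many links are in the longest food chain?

One longest chain: Leaf Litter → Woodlouse → Pseudoscorpion.
It has 3 species and 2 links.

2 links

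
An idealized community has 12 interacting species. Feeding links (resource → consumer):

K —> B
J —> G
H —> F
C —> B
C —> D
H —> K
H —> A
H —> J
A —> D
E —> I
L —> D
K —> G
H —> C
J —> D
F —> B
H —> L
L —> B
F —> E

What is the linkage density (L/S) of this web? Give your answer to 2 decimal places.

L/S = 1.50

There are L = 18 links among S = 12 species.
L/S = 18/12 = 1.5000 ≈ 1.50.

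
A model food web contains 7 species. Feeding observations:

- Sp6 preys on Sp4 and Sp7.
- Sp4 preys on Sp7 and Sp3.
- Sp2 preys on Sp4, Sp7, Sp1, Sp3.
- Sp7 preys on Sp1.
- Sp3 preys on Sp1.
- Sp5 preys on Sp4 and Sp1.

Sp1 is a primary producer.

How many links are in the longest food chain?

3 links

One longest chain: Sp1 → Sp3 → Sp4 → Sp5.
It has 4 species and 3 links.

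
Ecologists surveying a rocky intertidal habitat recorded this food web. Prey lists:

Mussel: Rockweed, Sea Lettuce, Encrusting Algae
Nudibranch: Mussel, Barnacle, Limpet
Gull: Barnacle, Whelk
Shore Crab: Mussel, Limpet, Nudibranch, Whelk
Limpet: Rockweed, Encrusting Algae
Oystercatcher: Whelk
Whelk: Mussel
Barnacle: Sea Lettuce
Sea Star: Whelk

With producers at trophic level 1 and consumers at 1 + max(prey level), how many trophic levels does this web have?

Producers (level 1): Rockweed, Sea Lettuce, Encrusting Algae.
Rockweed → Mussel → Whelk → Gull gives Gull level 4.
No species has a prey at level 4, so no species reaches level 5.

4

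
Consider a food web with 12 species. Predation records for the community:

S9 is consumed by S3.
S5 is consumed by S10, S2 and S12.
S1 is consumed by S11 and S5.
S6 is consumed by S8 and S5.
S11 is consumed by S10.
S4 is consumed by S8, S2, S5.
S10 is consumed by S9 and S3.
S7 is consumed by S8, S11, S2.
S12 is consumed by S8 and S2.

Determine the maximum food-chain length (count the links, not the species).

One longest chain: S4 → S5 → S10 → S9 → S3.
It has 5 species and 4 links.

4 links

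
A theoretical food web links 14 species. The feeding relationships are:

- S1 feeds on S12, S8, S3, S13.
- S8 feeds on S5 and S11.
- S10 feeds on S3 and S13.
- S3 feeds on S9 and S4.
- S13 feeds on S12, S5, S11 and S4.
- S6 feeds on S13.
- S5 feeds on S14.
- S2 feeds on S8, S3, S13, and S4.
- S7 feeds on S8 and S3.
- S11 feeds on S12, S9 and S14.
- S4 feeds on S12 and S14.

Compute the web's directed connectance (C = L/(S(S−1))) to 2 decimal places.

C = 0.15

The web has S = 14 species and L = 27 feeding links.
C = L / (S(S−1)) = 27 / 182 = 0.1484 ≈ 0.15.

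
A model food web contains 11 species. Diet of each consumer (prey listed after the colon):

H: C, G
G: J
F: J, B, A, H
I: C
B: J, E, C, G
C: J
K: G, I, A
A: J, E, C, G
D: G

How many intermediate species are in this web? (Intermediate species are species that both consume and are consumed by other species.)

6

Intermediate species (has both prey and predators): C, G, I, B, A, H.
Count: 6.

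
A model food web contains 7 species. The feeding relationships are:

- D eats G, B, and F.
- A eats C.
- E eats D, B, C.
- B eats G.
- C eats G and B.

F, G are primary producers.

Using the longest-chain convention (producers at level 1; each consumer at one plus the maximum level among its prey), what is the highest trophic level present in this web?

Producers (level 1): F, G.
G → B → D → E gives E level 4.
No species has a prey at level 4, so no species reaches level 5.

4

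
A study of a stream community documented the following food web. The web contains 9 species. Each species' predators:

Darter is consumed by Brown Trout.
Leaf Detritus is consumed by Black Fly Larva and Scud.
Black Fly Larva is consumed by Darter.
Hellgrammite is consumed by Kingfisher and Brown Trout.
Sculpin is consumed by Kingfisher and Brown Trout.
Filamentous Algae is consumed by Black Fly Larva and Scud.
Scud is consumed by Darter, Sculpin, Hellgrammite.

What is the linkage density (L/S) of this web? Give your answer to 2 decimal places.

L/S = 1.44

There are L = 13 links among S = 9 species.
L/S = 13/9 = 1.4444 ≈ 1.44.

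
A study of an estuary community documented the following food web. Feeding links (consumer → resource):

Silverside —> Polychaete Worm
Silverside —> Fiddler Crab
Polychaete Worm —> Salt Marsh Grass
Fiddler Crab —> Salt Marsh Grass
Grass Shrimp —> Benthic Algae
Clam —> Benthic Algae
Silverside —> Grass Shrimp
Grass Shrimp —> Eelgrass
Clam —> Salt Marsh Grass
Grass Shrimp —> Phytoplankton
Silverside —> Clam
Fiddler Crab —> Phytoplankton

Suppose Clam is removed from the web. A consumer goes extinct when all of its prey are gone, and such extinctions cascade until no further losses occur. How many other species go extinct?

0

Remove Clam.
Every predator of it retains at least one other prey: Silverside still has Polychaete Worm, Grass Shrimp, Fiddler Crab.
No consumer loses all prey, so no secondary extinctions occur.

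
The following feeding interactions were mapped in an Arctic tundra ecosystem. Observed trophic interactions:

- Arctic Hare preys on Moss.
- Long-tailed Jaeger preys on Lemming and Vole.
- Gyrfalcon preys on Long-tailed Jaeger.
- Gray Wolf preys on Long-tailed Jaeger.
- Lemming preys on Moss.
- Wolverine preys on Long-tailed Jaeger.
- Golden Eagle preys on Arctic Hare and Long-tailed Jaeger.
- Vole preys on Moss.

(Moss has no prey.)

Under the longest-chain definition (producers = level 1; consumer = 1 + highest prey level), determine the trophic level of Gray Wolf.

Moss is a producer → level 1.
Vole eats Moss → level 2.
Long-tailed Jaeger eats Vole (level 2); other prey at levels: Lemming 2 → level 3.
Gray Wolf eats Long-tailed Jaeger → level 4.

Trophic level 4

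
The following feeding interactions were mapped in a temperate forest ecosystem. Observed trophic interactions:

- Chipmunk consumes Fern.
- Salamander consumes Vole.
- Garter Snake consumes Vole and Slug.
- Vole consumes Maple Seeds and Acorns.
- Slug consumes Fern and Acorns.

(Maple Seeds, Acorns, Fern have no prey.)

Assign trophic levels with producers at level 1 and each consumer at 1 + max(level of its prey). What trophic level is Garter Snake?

Acorns is a producer → level 1.
Slug eats Acorns (level 1); other prey at levels: Fern 1 → level 2.
Garter Snake eats Slug (level 2); other prey at levels: Vole 2 → level 3.

Trophic level 3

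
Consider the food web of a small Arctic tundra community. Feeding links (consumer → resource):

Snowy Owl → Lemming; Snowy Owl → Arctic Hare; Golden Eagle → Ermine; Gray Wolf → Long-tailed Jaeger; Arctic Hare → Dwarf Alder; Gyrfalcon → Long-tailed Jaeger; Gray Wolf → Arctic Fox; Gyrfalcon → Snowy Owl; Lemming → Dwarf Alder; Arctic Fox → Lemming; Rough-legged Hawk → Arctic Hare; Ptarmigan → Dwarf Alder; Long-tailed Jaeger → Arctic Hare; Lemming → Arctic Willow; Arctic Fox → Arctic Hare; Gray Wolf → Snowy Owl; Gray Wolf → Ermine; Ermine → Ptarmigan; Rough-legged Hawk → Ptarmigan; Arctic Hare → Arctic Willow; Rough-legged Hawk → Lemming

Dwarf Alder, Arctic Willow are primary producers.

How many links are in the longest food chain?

3 links

One longest chain: Dwarf Alder → Lemming → Snowy Owl → Gray Wolf.
It has 4 species and 3 links.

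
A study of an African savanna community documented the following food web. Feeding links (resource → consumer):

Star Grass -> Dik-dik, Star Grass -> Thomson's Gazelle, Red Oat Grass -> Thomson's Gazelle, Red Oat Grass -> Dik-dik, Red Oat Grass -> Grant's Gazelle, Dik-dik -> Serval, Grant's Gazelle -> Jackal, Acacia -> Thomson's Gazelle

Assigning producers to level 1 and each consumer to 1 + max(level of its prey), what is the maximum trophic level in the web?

Producers (level 1): Red Oat Grass, Star Grass, Acacia.
Red Oat Grass → Grant's Gazelle → Jackal gives Jackal level 3.
No species has a prey at level 3, so no species reaches level 4.

3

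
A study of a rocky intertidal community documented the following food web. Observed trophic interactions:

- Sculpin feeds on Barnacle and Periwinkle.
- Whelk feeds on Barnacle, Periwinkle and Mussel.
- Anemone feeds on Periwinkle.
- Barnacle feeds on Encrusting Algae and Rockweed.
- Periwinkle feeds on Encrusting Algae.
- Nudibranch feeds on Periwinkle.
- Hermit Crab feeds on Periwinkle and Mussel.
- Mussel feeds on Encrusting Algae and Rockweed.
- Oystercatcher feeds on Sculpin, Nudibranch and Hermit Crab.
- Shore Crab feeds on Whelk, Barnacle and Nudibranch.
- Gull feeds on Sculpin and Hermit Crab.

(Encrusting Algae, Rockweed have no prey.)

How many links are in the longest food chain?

3 links

One longest chain: Encrusting Algae → Periwinkle → Nudibranch → Shore Crab.
It has 4 species and 3 links.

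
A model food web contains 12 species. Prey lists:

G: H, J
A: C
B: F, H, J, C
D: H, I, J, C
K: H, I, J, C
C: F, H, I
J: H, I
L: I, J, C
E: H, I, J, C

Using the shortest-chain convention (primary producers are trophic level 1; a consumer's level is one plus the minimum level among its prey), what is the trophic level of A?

F is a producer → level 1.
C eats F → level 2.
A eats C → level 3.
No prey of A is below level 2, so 3 is the minimum.

Trophic level 3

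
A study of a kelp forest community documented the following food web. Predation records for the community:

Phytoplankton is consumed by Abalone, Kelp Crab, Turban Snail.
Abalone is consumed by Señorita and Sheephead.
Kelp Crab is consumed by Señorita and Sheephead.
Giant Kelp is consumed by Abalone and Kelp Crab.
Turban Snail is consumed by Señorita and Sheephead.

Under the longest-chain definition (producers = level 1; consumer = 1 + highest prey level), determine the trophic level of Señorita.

Phytoplankton is a producer → level 1.
Abalone eats Phytoplankton (level 1); other prey at levels: Giant Kelp 1 → level 2.
Señorita eats Abalone (level 2); other prey at levels: Turban Snail 2, Kelp Crab 2 → level 3.

Trophic level 3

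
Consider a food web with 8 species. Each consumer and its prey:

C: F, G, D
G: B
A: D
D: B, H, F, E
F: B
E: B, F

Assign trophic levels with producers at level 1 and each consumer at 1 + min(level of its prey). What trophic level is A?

Trophic level 3

B is a producer → level 1.
D eats B → level 2.
A eats D → level 3.
No prey of A is below level 2, so 3 is the minimum.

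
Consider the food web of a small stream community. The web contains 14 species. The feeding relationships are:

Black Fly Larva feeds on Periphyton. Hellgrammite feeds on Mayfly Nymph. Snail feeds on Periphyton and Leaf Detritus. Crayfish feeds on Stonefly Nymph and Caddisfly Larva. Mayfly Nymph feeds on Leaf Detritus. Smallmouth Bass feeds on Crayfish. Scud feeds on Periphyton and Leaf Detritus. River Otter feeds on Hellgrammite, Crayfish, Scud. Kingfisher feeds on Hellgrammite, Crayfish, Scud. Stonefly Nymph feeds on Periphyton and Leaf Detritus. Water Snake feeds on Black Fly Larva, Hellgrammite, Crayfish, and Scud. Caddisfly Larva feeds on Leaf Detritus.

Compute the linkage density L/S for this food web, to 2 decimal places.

There are L = 23 links among S = 14 species.
L/S = 23/14 = 1.6429 ≈ 1.64.

L/S = 1.64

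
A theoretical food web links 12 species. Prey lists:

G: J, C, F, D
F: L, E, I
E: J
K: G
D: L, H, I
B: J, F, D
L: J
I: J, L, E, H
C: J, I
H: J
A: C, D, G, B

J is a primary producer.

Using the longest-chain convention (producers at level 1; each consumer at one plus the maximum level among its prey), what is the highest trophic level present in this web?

Producers (level 1): J.
J → L → I → C → G → A gives A level 6.
No species has a prey at level 6, so no species reaches level 7.

6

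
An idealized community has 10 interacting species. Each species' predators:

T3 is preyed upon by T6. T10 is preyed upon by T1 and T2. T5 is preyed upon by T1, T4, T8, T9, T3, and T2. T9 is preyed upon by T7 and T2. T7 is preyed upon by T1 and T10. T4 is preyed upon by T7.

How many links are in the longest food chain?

4 links

One longest chain: T5 → T9 → T7 → T10 → T2.
It has 5 species and 4 links.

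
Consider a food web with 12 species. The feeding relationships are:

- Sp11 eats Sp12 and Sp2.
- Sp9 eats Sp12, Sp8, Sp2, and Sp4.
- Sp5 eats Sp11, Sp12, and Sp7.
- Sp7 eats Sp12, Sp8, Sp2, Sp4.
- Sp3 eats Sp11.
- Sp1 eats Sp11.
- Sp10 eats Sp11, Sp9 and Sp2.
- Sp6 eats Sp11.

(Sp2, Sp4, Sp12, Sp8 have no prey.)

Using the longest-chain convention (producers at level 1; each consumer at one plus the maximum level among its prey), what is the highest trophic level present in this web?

3

Producers (level 1): Sp2, Sp4, Sp12, Sp8.
Sp2 → Sp11 → Sp5 gives Sp5 level 3.
No species has a prey at level 3, so no species reaches level 4.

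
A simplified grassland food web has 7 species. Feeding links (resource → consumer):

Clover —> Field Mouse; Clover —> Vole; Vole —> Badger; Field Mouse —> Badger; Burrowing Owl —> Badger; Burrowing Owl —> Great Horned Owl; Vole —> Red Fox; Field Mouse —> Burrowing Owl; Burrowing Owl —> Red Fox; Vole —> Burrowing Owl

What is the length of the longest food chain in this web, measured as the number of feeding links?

3 links

One longest chain: Clover → Vole → Burrowing Owl → Badger.
It has 4 species and 3 links.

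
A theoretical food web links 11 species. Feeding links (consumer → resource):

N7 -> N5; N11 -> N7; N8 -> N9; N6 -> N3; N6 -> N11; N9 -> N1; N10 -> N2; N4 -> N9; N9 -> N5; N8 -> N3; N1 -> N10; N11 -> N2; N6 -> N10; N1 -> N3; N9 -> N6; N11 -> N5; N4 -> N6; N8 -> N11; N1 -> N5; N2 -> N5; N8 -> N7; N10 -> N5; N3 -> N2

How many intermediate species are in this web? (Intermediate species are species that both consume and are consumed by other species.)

Intermediate species (has both prey and predators): N7, N2, N10, N11, N3, N1, N6, N9.
Count: 8.

8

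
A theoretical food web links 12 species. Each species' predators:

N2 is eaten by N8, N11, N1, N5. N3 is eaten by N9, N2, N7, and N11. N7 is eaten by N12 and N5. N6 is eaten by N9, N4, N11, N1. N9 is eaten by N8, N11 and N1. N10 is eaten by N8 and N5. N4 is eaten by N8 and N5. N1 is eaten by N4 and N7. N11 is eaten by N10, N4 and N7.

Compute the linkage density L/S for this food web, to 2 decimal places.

L/S = 2.17

There are L = 26 links among S = 12 species.
L/S = 26/12 = 2.1667 ≈ 2.17.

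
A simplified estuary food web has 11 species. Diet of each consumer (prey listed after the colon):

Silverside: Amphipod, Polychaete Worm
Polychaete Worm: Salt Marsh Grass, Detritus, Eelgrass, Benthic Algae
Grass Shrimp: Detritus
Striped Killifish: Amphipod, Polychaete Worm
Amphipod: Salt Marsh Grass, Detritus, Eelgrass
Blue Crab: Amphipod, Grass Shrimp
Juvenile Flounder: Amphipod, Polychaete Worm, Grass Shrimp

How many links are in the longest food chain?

2 links

One longest chain: Salt Marsh Grass → Amphipod → Silverside.
It has 3 species and 2 links.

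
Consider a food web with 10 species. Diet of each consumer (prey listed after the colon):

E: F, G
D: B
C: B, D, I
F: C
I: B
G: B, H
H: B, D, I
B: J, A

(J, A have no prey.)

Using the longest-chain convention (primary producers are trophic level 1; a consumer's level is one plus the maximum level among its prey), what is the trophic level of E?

J is a producer → level 1.
B eats J (level 1); other prey at levels: A 1 → level 2.
D eats B → level 3.
H eats D (level 3); other prey at levels: B 2, I 3 → level 4.
G eats H (level 4); other prey at levels: B 2 → level 5.
E eats G (level 5); other prey at levels: F 5 → level 6.

Trophic level 6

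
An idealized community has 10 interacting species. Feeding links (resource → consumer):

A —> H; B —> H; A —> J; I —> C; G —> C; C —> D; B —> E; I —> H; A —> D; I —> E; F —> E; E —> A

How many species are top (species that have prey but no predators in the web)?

3

Top species (has prey, but nothing eats it): J, D, H.
Count: 3.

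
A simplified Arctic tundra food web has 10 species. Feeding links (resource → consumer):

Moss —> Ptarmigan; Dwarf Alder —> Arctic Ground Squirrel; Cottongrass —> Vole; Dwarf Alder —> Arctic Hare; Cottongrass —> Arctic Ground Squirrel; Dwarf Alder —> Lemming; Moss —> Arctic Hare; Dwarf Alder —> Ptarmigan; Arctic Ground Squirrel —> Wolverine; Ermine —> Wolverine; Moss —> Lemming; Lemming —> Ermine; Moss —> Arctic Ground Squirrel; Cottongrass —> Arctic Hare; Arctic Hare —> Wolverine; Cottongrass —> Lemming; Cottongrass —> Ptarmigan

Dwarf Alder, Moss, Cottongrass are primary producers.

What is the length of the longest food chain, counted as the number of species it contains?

4 species

One longest chain: Dwarf Alder → Lemming → Ermine → Wolverine.
It has 4 species and 3 links.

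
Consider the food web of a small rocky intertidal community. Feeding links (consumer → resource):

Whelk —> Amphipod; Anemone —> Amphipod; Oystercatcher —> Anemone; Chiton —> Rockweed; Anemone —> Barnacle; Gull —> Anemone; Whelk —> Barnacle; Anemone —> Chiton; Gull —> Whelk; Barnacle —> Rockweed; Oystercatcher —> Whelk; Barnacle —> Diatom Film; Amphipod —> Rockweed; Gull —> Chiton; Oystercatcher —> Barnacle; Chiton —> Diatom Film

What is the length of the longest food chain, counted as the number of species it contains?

One longest chain: Rockweed → Amphipod → Whelk → Oystercatcher.
It has 4 species and 3 links.

4 species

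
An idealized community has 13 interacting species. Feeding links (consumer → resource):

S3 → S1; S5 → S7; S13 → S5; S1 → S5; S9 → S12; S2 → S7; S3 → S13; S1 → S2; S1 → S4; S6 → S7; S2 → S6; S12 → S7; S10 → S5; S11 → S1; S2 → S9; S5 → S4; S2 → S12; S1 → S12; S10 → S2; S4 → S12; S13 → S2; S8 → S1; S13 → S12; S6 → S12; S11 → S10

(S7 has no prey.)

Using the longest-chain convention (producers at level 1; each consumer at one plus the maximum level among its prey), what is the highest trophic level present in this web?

Producers (level 1): S7.
S7 → S12 → S9 → S2 → S1 → S8 gives S8 level 6.
No species has a prey at level 6, so no species reaches level 7.

6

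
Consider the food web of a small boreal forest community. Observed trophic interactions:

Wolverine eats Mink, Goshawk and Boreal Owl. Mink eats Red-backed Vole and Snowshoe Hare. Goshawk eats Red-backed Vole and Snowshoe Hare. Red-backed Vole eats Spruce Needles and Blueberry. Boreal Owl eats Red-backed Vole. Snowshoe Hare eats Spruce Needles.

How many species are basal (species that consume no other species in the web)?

2

Basal species (no prey listed): Blueberry, Spruce Needles.
Count: 2.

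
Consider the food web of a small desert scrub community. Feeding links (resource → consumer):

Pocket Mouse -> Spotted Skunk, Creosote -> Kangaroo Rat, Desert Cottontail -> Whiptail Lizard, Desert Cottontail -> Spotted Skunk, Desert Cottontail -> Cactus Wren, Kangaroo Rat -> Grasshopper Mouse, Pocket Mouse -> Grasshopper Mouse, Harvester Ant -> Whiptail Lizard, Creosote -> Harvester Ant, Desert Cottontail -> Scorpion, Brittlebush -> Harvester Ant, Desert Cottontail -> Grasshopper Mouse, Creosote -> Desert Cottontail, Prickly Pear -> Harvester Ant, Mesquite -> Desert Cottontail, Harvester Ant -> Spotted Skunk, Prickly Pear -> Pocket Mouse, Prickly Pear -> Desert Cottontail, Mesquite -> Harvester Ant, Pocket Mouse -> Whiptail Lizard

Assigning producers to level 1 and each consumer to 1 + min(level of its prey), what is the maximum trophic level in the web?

3

Producers (level 1): Prickly Pear, Mesquite, Creosote, Brittlebush.
Following each consumer down to its lowest-level prey: Creosote → Kangaroo Rat → Grasshopper Mouse (levels 1 through 3).
All prey of Grasshopper Mouse (Kangaroo Rat 2, Pocket Mouse 2, Desert Cottontail 2) are at level 2 or above, so Grasshopper Mouse is at level 1 + 2 = 3.
Every consumer has at least one prey at level 2 or below, so none exceeds level 3.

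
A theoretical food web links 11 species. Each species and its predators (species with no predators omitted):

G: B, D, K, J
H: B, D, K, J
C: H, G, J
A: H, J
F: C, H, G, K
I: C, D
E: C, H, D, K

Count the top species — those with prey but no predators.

4

Top species (has prey, but nothing eats it): B, D, K, J.
Count: 4.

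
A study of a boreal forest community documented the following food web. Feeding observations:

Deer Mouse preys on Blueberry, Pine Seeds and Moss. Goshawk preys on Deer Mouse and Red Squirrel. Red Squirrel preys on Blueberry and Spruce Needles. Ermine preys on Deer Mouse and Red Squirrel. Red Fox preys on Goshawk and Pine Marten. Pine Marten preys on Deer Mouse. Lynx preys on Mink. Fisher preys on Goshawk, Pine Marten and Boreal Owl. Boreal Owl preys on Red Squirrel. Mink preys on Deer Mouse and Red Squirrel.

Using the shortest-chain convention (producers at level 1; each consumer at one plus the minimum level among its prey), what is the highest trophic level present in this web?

4

Producers (level 1): Spruce Needles, Pine Seeds, Moss, Blueberry.
Following each consumer down to its lowest-level prey: Pine Seeds → Deer Mouse → Pine Marten → Red Fox (levels 1 through 4).
All prey of Red Fox (Pine Marten 3, Goshawk 3) are at level 3 or above, so Red Fox is at level 1 + 3 = 4.
Every consumer has at least one prey at level 3 or below, so none exceeds level 4.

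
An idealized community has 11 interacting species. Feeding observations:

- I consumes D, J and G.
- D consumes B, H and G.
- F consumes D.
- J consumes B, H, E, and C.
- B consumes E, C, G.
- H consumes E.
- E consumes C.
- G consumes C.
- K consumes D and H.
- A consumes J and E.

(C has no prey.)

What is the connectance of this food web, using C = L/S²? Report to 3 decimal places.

The web has S = 11 species and L = 21 feeding links.
C = L / S² = 21 / 121 = 0.1736 ≈ 0.174.

C = 0.174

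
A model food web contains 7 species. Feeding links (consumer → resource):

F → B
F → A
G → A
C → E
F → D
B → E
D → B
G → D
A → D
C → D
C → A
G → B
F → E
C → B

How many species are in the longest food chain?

5 species

One longest chain: E → B → D → A → C.
It has 5 species and 4 links.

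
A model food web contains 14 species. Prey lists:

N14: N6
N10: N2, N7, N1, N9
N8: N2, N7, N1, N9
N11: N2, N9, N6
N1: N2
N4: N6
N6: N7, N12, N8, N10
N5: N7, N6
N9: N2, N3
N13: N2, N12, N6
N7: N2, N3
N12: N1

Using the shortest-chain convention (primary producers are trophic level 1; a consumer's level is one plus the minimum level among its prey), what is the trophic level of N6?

Trophic level 3

N2 is a producer → level 1.
N7 eats N2 → level 2.
N6 eats N7 → level 3.
No prey of N6 is below level 2, so 3 is the minimum.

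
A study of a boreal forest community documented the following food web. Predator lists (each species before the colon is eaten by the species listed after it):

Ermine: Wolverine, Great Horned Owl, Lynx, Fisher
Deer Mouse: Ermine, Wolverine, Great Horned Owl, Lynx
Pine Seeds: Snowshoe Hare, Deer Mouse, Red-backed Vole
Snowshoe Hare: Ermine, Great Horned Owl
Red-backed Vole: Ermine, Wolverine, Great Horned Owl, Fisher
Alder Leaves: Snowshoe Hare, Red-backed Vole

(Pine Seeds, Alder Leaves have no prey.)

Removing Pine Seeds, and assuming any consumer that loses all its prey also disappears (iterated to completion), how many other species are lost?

1

Remove Pine Seeds.
Round 1: Deer Mouse (all prey gone) → extinct.
No further losses. Total secondary extinctions: 1.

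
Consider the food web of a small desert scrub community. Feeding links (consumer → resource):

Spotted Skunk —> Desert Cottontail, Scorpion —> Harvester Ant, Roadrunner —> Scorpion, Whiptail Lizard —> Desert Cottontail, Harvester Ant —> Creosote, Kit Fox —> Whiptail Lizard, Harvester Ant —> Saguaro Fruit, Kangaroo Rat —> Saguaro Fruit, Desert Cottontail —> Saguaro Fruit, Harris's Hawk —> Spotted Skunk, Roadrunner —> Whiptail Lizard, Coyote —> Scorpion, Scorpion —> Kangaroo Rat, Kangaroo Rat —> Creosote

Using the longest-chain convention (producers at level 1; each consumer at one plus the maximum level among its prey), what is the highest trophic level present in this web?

Producers (level 1): Creosote, Saguaro Fruit.
Saguaro Fruit → Desert Cottontail → Spotted Skunk → Harris's Hawk gives Harris's Hawk level 4.
No species has a prey at level 4, so no species reaches level 5.

4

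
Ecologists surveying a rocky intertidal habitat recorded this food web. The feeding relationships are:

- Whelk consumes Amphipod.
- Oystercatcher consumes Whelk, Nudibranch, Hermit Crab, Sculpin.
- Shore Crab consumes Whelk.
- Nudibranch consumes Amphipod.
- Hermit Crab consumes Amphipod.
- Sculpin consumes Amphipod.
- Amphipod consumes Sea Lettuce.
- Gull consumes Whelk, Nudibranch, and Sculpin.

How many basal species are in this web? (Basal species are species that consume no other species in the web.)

1

Basal species (no prey listed): Sea Lettuce.
Count: 1.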